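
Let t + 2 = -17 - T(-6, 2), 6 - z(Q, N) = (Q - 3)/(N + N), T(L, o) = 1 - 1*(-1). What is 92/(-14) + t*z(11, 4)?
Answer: -781/7 ≈ -111.57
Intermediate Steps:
T(L, o) = 2 (T(L, o) = 1 + 1 = 2)
z(Q, N) = 6 - (-3 + Q)/(2*N) (z(Q, N) = 6 - (Q - 3)/(N + N) = 6 - (-3 + Q)/(2*N))
t = -21 (t = -2 + (-17 - 1*2) = -2 + (-17 - 2) = -2 - 19 = -21)
92/(-14) + t*z(11, 4) = 92/(-14) - 21*(3 - 1*11 + 12*4)/(2*4) = 92*(-1/14) - 21*(3 - 11 + 48)/(2*4) = -46/7 - 21*40/(2*4) = -46/7 - 21*5 = -46/7 - 105 = -781/7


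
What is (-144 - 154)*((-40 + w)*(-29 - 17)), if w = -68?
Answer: -1480464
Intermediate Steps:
(-144 - 154)*((-40 + w)*(-29 - 17)) = (-144 - 154)*((-40 - 68)*(-29 - 17)) = -(-32184)*(-46) = -298*4968 = -1480464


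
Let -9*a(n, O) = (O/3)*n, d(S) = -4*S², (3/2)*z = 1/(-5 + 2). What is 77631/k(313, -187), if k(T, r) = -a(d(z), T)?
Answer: -169778997/5008 ≈ -33902.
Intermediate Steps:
z = -2/9 (z = 2/(3*(-5 + 2)) = (⅔)/(-3) = (⅔)*(-⅓) = -2/9 ≈ -0.22222)
a(n, O) = -O*n/27 (a(n, O) = -O/3*n/9 = -O*n/27)
k(T, r) = -16*T/2187 (k(T, r) = -(-1)*T*(-4*(-2/9)²)/27 = -(-1)*T*(-4*4/81)/27 = -(-1)*T*(-16)/(27*81) = -16*T/2187)
77631/k(313, -187) = 77631/((-16/2187*313)) = 77631/(-5008/2187) = 77631*(-2187/5008) = -169778997/5008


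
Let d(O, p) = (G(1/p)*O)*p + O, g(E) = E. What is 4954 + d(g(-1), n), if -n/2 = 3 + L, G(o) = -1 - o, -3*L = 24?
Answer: 4964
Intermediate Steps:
L = -8 (L = -⅓*24 = -8)
n = 10 (n = -2*(3 - 8) = -2*(-5) = 10)
d(O, p) = O + O*p*(-1 - 1/p) (d(O, p) = ((-1 - 1/p)*O)*p + O = (O*(-1 - 1/p))*p + O = O*p*(-1 - 1/p) + O = O + O*p*(-1 - 1/p))
4954 + d(g(-1), n) = 4954 - 1*(-1)*10 = 4954 + 10 = 4964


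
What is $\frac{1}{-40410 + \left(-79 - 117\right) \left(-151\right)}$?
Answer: $- \frac{1}{10814} \approx -9.2473 \cdot 10^{-5}$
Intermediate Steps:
$\frac{1}{-40410 + \left(-79 - 117\right) \left(-151\right)} = \frac{1}{-40410 - -29596} = \frac{1}{-40410 + 29596} = \frac{1}{-10814} = - \frac{1}{10814}$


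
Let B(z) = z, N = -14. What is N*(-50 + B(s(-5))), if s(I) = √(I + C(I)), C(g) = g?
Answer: 700 - 14*I*√10 ≈ 700.0 - 44.272*I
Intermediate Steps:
s(I) = √2*√I (s(I) = √(I + I) = √(2*I) = √2*√I)
N*(-50 + B(s(-5))) = -14*(-50 + √2*√(-5)) = -14*(-50 + √2*(I*√5)) = -14*(-50 + I*√10) = 700 - 14*I*√10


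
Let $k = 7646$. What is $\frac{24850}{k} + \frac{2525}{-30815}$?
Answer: $\frac{74644660}{23561149} \approx 3.1681$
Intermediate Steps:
$\frac{24850}{k} + \frac{2525}{-30815} = \frac{24850}{7646} + \frac{2525}{-30815} = 24850 \cdot \frac{1}{7646} + 2525 \left(- \frac{1}{30815}\right) = \frac{12425}{3823} - \frac{505}{6163} = \frac{74644660}{23561149}$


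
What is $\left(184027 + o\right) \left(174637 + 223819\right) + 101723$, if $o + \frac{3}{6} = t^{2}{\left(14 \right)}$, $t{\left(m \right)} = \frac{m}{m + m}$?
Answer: $73326664421$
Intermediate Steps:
$t{\left(m \right)} = \frac{1}{2}$ ($t{\left(m \right)} = \frac{m}{2 m} = m \frac{1}{2 m} = \frac{1}{2}$)
$o = - \frac{1}{4}$ ($o = - \frac{1}{2} + \left(\frac{1}{2}\right)^{2} = - \frac{1}{2} + \frac{1}{4} = - \frac{1}{4} \approx -0.25$)
$\left(184027 + o\right) \left(174637 + 223819\right) + 101723 = \left(184027 - \frac{1}{4}\right) \left(174637 + 223819\right) + 101723 = \frac{736107}{4} \cdot 398456 + 101723 = 73326562698 + 101723 = 73326664421$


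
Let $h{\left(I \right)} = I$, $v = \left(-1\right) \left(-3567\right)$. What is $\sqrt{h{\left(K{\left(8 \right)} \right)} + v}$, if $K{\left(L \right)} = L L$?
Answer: $\sqrt{3631} \approx 60.258$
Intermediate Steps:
$K{\left(L \right)} = L^{2}$
$v = 3567$
$\sqrt{h{\left(K{\left(8 \right)} \right)} + v} = \sqrt{8^{2} + 3567} = \sqrt{64 + 3567} = \sqrt{3631}$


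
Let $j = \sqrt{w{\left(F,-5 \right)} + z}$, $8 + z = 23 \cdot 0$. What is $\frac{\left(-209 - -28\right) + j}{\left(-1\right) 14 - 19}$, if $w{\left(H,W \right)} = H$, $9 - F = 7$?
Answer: $\frac{181}{33} - \frac{i \sqrt{6}}{33} \approx 5.4848 - 0.074227 i$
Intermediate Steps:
$F = 2$ ($F = 9 - 7 = 2$)
$z = -8$ ($z = -8 + 23 \cdot 0 = -8 + 0 = -8$)
$j = i \sqrt{6}$ ($j = \sqrt{2 - 8} = \sqrt{-6} = i \sqrt{6} \approx 2.4495 i$)
$\frac{\left(-209 - -28\right) + j}{\left(-1\right) 14 - 19} = \frac{\left(-209 - -28\right) + i \sqrt{6}}{\left(-1\right) 14 - 19} = \frac{\left(-209 + 28\right) + i \sqrt{6}}{-14 - 19} = \frac{-181 + i \sqrt{6}}{-33} = \left(-181 + i \sqrt{6}\right) \left(- \frac{1}{33}\right) = \frac{181}{33} - \frac{i \sqrt{6}}{33}$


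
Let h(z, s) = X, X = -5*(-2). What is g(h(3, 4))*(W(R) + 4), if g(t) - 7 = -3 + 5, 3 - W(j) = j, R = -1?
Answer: 72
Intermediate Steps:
W(j) = 3 - j
X = 10
h(z, s) = 10
g(t) = 9 (g(t) = 7 + (-3 + 5) = 7 + 2 = 9)
g(h(3, 4))*(W(R) + 4) = 9*((3 - 1*(-1)) + 4) = 9*((3 + 1) + 4) = 9*(4 + 4) = 9*8 = 72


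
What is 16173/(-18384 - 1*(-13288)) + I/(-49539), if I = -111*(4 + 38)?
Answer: -5288685/1717352 ≈ -3.0796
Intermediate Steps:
I = -4662 (I = -111*42 = -4662)
16173/(-18384 - 1*(-13288)) + I/(-49539) = 16173/(-18384 - 1*(-13288)) - 4662/(-49539) = 16173/(-18384 + 13288) - 4662*(-1/49539) = 16173/(-5096) + 222/2359 = 16173*(-1/5096) + 222/2359 = -16173/5096 + 222/2359 = -5288685/1717352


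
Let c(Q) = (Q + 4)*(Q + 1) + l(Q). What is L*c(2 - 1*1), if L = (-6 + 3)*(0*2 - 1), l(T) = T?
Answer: 33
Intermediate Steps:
c(Q) = Q + (1 + Q)*(4 + Q) (c(Q) = (Q + 4)*(Q + 1) + Q = (4 + Q)*(1 + Q) + Q = (1 + Q)*(4 + Q) + Q = Q + (1 + Q)*(4 + Q))
L = 3 (L = -3*(0 - 1) = -3*(-1) = 3)
L*c(2 - 1*1) = 3*(4 + (2 - 1*1)**2 + 6*(2 - 1*1)) = 3*(4 + (2 - 1)**2 + 6*(2 - 1)) = 3*(4 + 1**2 + 6*1) = 3*(4 + 1 + 6) = 3*11 = 33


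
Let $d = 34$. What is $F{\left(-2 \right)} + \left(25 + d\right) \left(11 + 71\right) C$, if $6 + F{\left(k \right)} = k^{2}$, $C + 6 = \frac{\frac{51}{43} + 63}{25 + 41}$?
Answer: $- \frac{11505710}{473} \approx -24325.0$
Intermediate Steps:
$C = - \frac{2378}{473}$ ($C = -6 + \frac{\frac{51}{43} + 63}{25 + 41} = -6 + \frac{51 \cdot \frac{1}{43} + 63}{66} = -6 + \left(\frac{51}{43} + 63\right) \frac{1}{66} = -6 + \frac{2760}{43} \cdot \frac{1}{66} = -6 + \frac{460}{473} = - \frac{2378}{473} \approx -5.0275$)
$F{\left(k \right)} = -6 + k^{2}$
$F{\left(-2 \right)} + \left(25 + d\right) \left(11 + 71\right) C = \left(-6 + \left(-2\right)^{2}\right) + \left(25 + 34\right) \left(11 + 71\right) \left(- \frac{2378}{473}\right) = \left(-6 + 4\right) + 59 \cdot 82 \left(- \frac{2378}{473}\right) = -2 + 4838 \left(- \frac{2378}{473}\right) = -2 - \frac{11504764}{473} = - \frac{11505710}{473}$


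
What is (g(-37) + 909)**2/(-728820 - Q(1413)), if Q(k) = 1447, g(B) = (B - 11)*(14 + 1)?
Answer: -35721/730267 ≈ -0.048915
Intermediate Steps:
g(B) = -165 + 15*B (g(B) = (-11 + B)*15 = -165 + 15*B)
(g(-37) + 909)**2/(-728820 - Q(1413)) = ((-165 + 15*(-37)) + 909)**2/(-728820 - 1*1447) = ((-165 - 555) + 909)**2/(-728820 - 1447) = (-720 + 909)**2/(-730267) = 189**2*(-1/730267) = 35721*(-1/730267) = -35721/730267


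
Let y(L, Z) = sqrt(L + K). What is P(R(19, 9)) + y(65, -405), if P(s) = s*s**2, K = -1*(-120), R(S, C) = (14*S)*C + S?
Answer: 14049858997 + sqrt(185) ≈ 1.4050e+10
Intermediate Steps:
R(S, C) = S + 14*C*S (R(S, C) = 14*C*S + S = S + 14*C*S)
K = 120
P(s) = s**3
y(L, Z) = sqrt(120 + L) (y(L, Z) = sqrt(L + 120) = sqrt(120 + L))
P(R(19, 9)) + y(65, -405) = (19*(1 + 14*9))**3 + sqrt(120 + 65) = (19*(1 + 126))**3 + sqrt(185) = (19*127)**3 + sqrt(185) = 2413**3 + sqrt(185) = 14049858997 + sqrt(185)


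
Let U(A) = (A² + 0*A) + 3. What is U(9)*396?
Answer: 33264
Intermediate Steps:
U(A) = 3 + A² (U(A) = (A² + 0) + 3 = A² + 3 = 3 + A²)
U(9)*396 = (3 + 9²)*396 = (3 + 81)*396 = 84*396 = 33264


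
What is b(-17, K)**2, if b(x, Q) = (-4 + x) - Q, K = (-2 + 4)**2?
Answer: 625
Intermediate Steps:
K = 4 (K = 2**2 = 4)
b(x, Q) = -4 + x - Q
b(-17, K)**2 = (-4 - 17 - 1*4)**2 = (-4 - 17 - 4)**2 = (-25)**2 = 625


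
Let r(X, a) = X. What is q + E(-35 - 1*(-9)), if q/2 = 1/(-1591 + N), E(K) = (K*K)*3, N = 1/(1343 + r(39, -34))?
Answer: 4459084544/2198761 ≈ 2028.0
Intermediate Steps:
N = 1/1382 (N = 1/(1343 + 39) = 1/1382 ≈ 0.00072359)
E(K) = 3*K**2 (E(K) = K**2*3 = 3*K**2)
q = -2764/2198761 (q = 2/(-1591 + 1/1382) = 2/(-2198761/1382) = 2*(-1382/2198761) = -2764/2198761 ≈ -0.0012571)
q + E(-35 - 1*(-9)) = -2764/2198761 + 3*(-35 - 1*(-9))**2 = -2764/2198761 + 3*(-35 + 9)**2 = -2764/2198761 + 3*(-26)**2 = -2764/2198761 + 3*676 = -2764/2198761 + 2028 = 4459084544/2198761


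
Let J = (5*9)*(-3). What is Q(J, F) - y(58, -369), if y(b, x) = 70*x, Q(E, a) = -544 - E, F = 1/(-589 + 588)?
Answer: 25421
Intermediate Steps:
J = -135 (J = 45*(-3) = -135)
F = -1 (F = 1/(-1) = -1)
Q(J, F) - y(58, -369) = (-544 - 1*(-135)) - 70*(-369) = (-544 + 135) - 1*(-25830) = -409 + 25830 = 25421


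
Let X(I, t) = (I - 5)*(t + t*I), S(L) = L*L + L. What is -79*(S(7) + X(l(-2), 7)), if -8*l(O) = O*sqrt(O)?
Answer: -12719/8 + 553*I*sqrt(2) ≈ -1589.9 + 782.06*I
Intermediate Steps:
l(O) = -O**(3/2)/8 (l(O) = -O*sqrt(O)/8 = -O**(3/2)/8)
S(L) = L + L**2 (S(L) = L**2 + L = L + L**2)
X(I, t) = (-5 + I)*(t + I*t)
-79*(S(7) + X(l(-2), 7)) = -79*(7*(1 + 7) + 7*(-5 + (-(-1)*I*sqrt(2)/4)**2 - (-1)*(-2)**(3/2)/2)) = -79*(7*8 + 7*(-5 + (-(-1)*I*sqrt(2)/4)**2 - (-1)*(-2*I*sqrt(2))/2)) = -79*(56 + 7*(-5 + (I*sqrt(2)/4)**2 - I*sqrt(2))) = -79*(56 + 7*(-5 - 1/8 - I*sqrt(2))) = -79*(56 + 7*(-41/8 - I*sqrt(2))) = -79*(56 + (-287/8 - 7*I*sqrt(2))) = -79*(161/8 - 7*I*sqrt(2)) = -12719/8 + 553*I*sqrt(2)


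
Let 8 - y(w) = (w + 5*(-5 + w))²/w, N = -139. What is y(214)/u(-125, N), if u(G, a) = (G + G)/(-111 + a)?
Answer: -1583369/214 ≈ -7398.9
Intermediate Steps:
u(G, a) = 2*G/(-111 + a) (u(G, a) = (2*G)/(-111 + a) = 2*G/(-111 + a))
y(w) = 8 - (-25 + 6*w)²/w (y(w) = 8 - (w + 5*(-5 + w))²/w = 8 - (w + (-25 + 5*w))²/w = 8 - (-25 + 6*w)²/w)
y(214)/u(-125, N) = (8 - 1*(-25 + 6*214)²/214)/((2*(-125)/(-111 - 139))) = (8 - 1*1/214*(-25 + 1284)²)/((2*(-125)/(-250))) = (8 - 1*1/214*1259²)/((2*(-125)*(-1/250))) = (8 - 1*1/214*1585081)/1 = (8 - 1585081/214)*1 = -1583369/214*1 = -1583369/214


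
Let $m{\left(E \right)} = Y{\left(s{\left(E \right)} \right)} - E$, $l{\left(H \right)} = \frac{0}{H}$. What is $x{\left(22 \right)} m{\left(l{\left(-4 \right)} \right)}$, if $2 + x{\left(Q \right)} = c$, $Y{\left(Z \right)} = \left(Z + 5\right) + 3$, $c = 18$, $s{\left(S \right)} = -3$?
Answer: $80$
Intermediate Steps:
$Y{\left(Z \right)} = 8 + Z$ ($Y{\left(Z \right)} = \left(5 + Z\right) + 3 = 8 + Z$)
$l{\left(H \right)} = 0$
$x{\left(Q \right)} = 16$ ($x{\left(Q \right)} = -2 + 18 = 16$)
$m{\left(E \right)} = 5 - E$ ($m{\left(E \right)} = \left(8 - 3\right) - E = 5 - E$)
$x{\left(22 \right)} m{\left(l{\left(-4 \right)} \right)} = 16 \left(5 - 0\right) = 16 \left(5 + 0\right) = 16 \cdot 5 = 80$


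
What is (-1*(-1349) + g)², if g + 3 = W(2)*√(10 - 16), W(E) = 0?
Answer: 1811716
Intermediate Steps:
g = -3 (g = -3 + 0*√(10 - 16) = -3 + 0*√(-6) = -3 + 0*(I*√6) = -3 + 0 = -3)
(-1*(-1349) + g)² = (-1*(-1349) - 3)² = (1349 - 3)² = 1346² = 1811716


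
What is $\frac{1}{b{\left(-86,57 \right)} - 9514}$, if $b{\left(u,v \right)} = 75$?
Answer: $- \frac{1}{9439} \approx -0.00010594$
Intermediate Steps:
$\frac{1}{b{\left(-86,57 \right)} - 9514} = \frac{1}{75 - 9514} = \frac{1}{-9439} = - \frac{1}{9439}$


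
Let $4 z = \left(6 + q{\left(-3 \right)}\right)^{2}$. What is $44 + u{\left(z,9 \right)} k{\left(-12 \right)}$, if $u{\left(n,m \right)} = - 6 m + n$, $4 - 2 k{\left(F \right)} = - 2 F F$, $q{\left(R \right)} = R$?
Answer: $- \frac{15023}{2} \approx -7511.5$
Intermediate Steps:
$k{\left(F \right)} = 2 + F^{2}$ ($k{\left(F \right)} = 2 - \frac{- 2 F F}{2} = 2 - \frac{\left(-2\right) F^{2}}{2} = 2 + F^{2}$)
$z = \frac{9}{4}$ ($z = \frac{\left(6 - 3\right)^{2}}{4} = \frac{3^{2}}{4} = \frac{1}{4} \cdot 9 = \frac{9}{4} \approx 2.25$)
$u{\left(n,m \right)} = n - 6 m$
$44 + u{\left(z,9 \right)} k{\left(-12 \right)} = 44 + \left(\frac{9}{4} - 54\right) \left(2 + \left(-12\right)^{2}\right) = 44 + \left(\frac{9}{4} - 54\right) \left(2 + 144\right) = 44 - \frac{15111}{2} = - \frac{15023}{2}$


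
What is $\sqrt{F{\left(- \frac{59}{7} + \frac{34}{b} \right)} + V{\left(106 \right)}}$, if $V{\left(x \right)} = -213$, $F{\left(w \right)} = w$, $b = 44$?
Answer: $\frac{i \sqrt{5233074}}{154} \approx 14.854 i$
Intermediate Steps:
$\sqrt{F{\left(- \frac{59}{7} + \frac{34}{b} \right)} + V{\left(106 \right)}} = \sqrt{\left(- \frac{59}{7} + \frac{34}{44}\right) - 213} = \sqrt{\left(\left(-59\right) \frac{1}{7} + 34 \cdot \frac{1}{44}\right) - 213} = \sqrt{\left(- \frac{59}{7} + \frac{17}{22}\right) - 213} = \sqrt{- \frac{1179}{154} - 213} = \sqrt{- \frac{33981}{154}} = \frac{i \sqrt{5233074}}{154}$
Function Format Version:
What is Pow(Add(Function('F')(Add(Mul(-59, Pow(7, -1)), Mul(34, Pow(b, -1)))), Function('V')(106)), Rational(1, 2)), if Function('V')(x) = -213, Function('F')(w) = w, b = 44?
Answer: Mul(Rational(1, 154), I, Pow(5233074, Rational(1, 2))) ≈ Mul(14.854, I)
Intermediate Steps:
Pow(Add(Function('F')(Add(Mul(-59, Pow(7, -1)), Mul(34, Pow(b, -1)))), Function('V')(106)), Rational(1, 2)) = Pow(Add(Add(Mul(-59, Pow(7, -1)), Mul(34, Pow(44, -1))), -213), Rational(1, 2)) = Pow(Add(Add(Mul(-59, Rational(1, 7)), Mul(34, Rational(1, 44))), -213), Rational(1, 2)) = Pow(Add(Add(Rational(-59, 7), Rational(17, 22)), -213), Rational(1, 2)) = Pow(Add(Rational(-1179, 154), -213), Rational(1, 2)) = Pow(Rational(-33981, 154), Rational(1, 2)) = Mul(Rational(1, 154), I, Pow(5233074, Rational(1, 2)))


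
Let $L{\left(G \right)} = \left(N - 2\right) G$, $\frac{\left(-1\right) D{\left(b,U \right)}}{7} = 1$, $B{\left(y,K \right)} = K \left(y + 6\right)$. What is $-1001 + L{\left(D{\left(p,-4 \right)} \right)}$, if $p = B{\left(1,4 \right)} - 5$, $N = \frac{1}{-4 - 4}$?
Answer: $- \frac{7889}{8} \approx -986.13$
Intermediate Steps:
$N = - \frac{1}{8}$ ($N = \frac{1}{-8} = - \frac{1}{8} \approx -0.125$)
$B{\left(y,K \right)} = K \left(6 + y\right)$
$p = 23$ ($p = 4 \left(6 + 1\right) - 5 = 4 \cdot 7 - 5 = 28 - 5 = 23$)
$D{\left(b,U \right)} = -7$ ($D{\left(b,U \right)} = \left(-7\right) 1 = -7$)
$L{\left(G \right)} = - \frac{17 G}{8}$ ($L{\left(G \right)} = \left(- \frac{1}{8} - 2\right) G = - \frac{17 G}{8}$)
$-1001 + L{\left(D{\left(p,-4 \right)} \right)} = -1001 - - \frac{119}{8} = -1001 + \frac{119}{8} = - \frac{7889}{8}$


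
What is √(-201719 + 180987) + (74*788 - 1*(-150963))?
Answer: 209275 + 2*I*√5183 ≈ 2.0928e+5 + 143.99*I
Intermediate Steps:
√(-201719 + 180987) + (74*788 - 1*(-150963)) = √(-20732) + (58312 + 150963) = 2*I*√5183 + 209275 = 209275 + 2*I*√5183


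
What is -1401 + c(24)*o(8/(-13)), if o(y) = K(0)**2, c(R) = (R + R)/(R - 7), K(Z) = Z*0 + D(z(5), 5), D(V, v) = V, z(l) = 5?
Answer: -22617/17 ≈ -1330.4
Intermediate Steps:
K(Z) = 5 (K(Z) = Z*0 + 5 = 0 + 5 = 5)
c(R) = 2*R/(-7 + R) (c(R) = (2*R)/(-7 + R) = 2*R/(-7 + R))
o(y) = 25 (o(y) = 5**2 = 25)
-1401 + c(24)*o(8/(-13)) = -1401 + (2*24/(-7 + 24))*25 = -1401 + (2*24/17)*25 = -1401 + (2*24*(1/17))*25 = -1401 + (48/17)*25 = -1401 + 1200/17 = -22617/17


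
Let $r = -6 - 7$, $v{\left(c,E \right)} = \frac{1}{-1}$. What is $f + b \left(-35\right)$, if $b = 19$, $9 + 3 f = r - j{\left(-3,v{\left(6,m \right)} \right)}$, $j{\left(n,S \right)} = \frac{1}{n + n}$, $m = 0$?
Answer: $- \frac{12101}{18} \approx -672.28$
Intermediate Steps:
$v{\left(c,E \right)} = -1$
$j{\left(n,S \right)} = \frac{1}{2 n}$
$r = -13$ ($r = -6 - 7 = -13$)
$f = - \frac{131}{18}$ ($f = -3 + \frac{-13 - \frac{1}{2 \left(-3\right)}}{3} = -3 + \frac{-13 - \frac{1}{2} \left(- \frac{1}{3}\right)}{3} = -3 + \frac{-13 - - \frac{1}{6}}{3} = -3 + \frac{-13 + \frac{1}{6}}{3} = -3 + \frac{1}{3} \left(- \frac{77}{6}\right) = -3 - \frac{77}{18} = - \frac{131}{18} \approx -7.2778$)
$f + b \left(-35\right) = - \frac{131}{18} + 19 \left(-35\right) = - \frac{131}{18} - 665 = - \frac{12101}{18}$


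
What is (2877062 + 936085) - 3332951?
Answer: 480196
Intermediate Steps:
(2877062 + 936085) - 3332951 = 3813147 - 3332951 = 480196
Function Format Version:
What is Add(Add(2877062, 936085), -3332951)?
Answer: 480196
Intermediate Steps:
Add(Add(2877062, 936085), -3332951) = Add(3813147, -3332951) = 480196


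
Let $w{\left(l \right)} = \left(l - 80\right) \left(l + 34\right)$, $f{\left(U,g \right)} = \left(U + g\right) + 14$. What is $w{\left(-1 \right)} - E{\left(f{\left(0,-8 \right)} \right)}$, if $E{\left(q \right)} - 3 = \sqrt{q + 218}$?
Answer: $-2676 - 4 \sqrt{14} \approx -2691.0$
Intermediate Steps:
$f{\left(U,g \right)} = 14 + U + g$
$E{\left(q \right)} = 3 + \sqrt{218 + q}$ ($E{\left(q \right)} = 3 + \sqrt{q + 218} = 3 + \sqrt{218 + q}$)
$w{\left(l \right)} = \left(-80 + l\right) \left(34 + l\right)$
$w{\left(-1 \right)} - E{\left(f{\left(0,-8 \right)} \right)} = \left(-2720 + \left(-1\right)^{2} - -46\right) - \left(3 + \sqrt{218 + \left(14 + 0 - 8\right)}\right) = \left(-2720 + 1 + 46\right) - \left(3 + \sqrt{218 + 6}\right) = -2673 - \left(3 + \sqrt{224}\right) = -2673 - \left(3 + 4 \sqrt{14}\right) = -2676 - 4 \sqrt{14}$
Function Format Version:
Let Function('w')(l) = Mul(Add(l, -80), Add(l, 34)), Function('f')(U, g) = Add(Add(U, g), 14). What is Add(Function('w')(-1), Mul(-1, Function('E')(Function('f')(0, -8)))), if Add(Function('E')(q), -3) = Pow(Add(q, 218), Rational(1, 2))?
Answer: Add(-2676, Mul(-4, Pow(14, Rational(1, 2)))) ≈ -2691.0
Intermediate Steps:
Function('f')(U, g) = Add(14, U, g)
Function('E')(q) = Add(3, Pow(Add(218, q), Rational(1, 2))) (Function('E')(q) = Add(3, Pow(Add(q, 218), Rational(1, 2))) = Add(3, Pow(Add(218, q), Rational(1, 2))))
Function('w')(l) = Mul(Add(-80, l), Add(34, l))
Add(Function('w')(-1), Mul(-1, Function('E')(Function('f')(0, -8)))) = Add(Add(-2720, Pow(-1, 2), Mul(-46, -1)), Mul(-1, Add(3, Pow(Add(218, Add(14, 0, -8)), Rational(1, 2))))) = Add(Add(-2720, 1, 46), Mul(-1, Add(3, Pow(Add(218, 6), Rational(1, 2))))) = Add(-2673, Mul(-1, Add(3, Pow(224, Rational(1, 2))))) = Add(-2673, Mul(-1, Add(3, Mul(4, Pow(14, Rational(1, 2)))))) = Add(-2673, Add(-3, Mul(-4, Pow(14, Rational(1, 2))))) = Add(-2676, Mul(-4, Pow(14, Rational(1, 2))))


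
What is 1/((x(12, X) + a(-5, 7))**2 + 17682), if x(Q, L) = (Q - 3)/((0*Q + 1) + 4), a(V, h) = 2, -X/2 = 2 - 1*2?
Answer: 25/442411 ≈ 5.6509e-5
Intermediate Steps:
X = 0 (X = -2*(2 - 1*2) = -2*(2 - 2) = -2*0 = 0)
x(Q, L) = -3/5 + Q/5 (x(Q, L) = (-3 + Q)/((0 + 1) + 4) = (-3 + Q)/(1 + 4) = (-3 + Q)/5 = (-3 + Q)*(1/5) = -3/5 + Q/5)
1/((x(12, X) + a(-5, 7))**2 + 17682) = 1/(((-3/5 + (1/5)*12) + 2)**2 + 17682) = 1/(((-3/5 + 12/5) + 2)**2 + 17682) = 1/((9/5 + 2)**2 + 17682) = 1/((19/5)**2 + 17682) = 1/(361/25 + 17682) = 1/(442411/25) = 25/442411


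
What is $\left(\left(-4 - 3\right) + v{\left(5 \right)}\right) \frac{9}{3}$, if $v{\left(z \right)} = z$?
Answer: $-6$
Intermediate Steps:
$\left(\left(-4 - 3\right) + v{\left(5 \right)}\right) \frac{9}{3} = \left(\left(-4 - 3\right) + 5\right) \frac{9}{3} = \left(-7 + 5\right) 9 \cdot \frac{1}{3} = \left(-2\right) 3 = -6$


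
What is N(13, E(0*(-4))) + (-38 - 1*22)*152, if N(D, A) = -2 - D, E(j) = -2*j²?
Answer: -9135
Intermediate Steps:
N(13, E(0*(-4))) + (-38 - 1*22)*152 = (-2 - 1*13) + (-38 - 1*22)*152 = (-2 - 13) + (-38 - 22)*152 = -15 - 60*152 = -15 - 9120 = -9135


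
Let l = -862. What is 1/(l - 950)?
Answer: -1/1812 ≈ -0.00055188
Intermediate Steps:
1/(l - 950) = 1/(-862 - 950) = 1/(-1812) = -1/1812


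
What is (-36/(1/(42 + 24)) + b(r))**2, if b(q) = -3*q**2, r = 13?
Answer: 8311689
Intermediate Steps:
(-36/(1/(42 + 24)) + b(r))**2 = (-36/(1/(42 + 24)) - 3*13**2)**2 = (-36/(1/66) - 3*169)**2 = (-36/1/66 - 507)**2 = (-36*66 - 507)**2 = (-2376 - 507)**2 = (-2883)**2 = 8311689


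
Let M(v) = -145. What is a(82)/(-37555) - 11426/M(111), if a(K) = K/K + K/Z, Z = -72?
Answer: 106536029/1351980 ≈ 78.800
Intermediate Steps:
a(K) = 1 - K/72 (a(K) = K/K + K/(-72) = 1 + K*(-1/72) = 1 - K/72)
a(82)/(-37555) - 11426/M(111) = (1 - 1/72*82)/(-37555) - 11426/(-145) = (1 - 41/36)*(-1/37555) - 11426*(-1/145) = -5/36*(-1/37555) + 394/5 = 1/270396 + 394/5 = 106536029/1351980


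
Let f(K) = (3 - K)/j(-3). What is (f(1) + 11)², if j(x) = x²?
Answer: 10201/81 ≈ 125.94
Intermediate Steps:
f(K) = ⅓ - K/9 (f(K) = (3 - K)/((-3)²) = (3 - K)/9 = (3 - K)*(⅑) = ⅓ - K/9)
(f(1) + 11)² = ((⅓ - ⅑*1) + 11)² = ((⅓ - ⅑) + 11)² = (2/9 + 11)² = (101/9)² = 10201/81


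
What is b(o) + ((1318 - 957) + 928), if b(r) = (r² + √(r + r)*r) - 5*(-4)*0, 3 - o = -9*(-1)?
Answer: 1325 - 12*I*√3 ≈ 1325.0 - 20.785*I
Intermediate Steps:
o = -6 (o = 3 - (-9)*(-1) = 3 - 1*9 = 3 - 9 = -6)
b(r) = r² + √2*r^(3/2) (b(r) = (r² + √(2*r)*r) + 20*0 = (r² + (√2*√r)*r) + 0 = (r² + √2*r^(3/2)) + 0 = r² + √2*r^(3/2))
b(o) + ((1318 - 957) + 928) = ((-6)² + √2*(-6)^(3/2)) + ((1318 - 957) + 928) = (36 + √2*(-6*I*√6)) + (361 + 928) = (36 - 12*I*√3) + 1289 = 1325 - 12*I*√3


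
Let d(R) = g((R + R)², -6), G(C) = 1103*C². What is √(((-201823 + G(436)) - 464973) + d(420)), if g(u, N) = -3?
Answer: √209009089 ≈ 14457.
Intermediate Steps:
d(R) = -3
√(((-201823 + G(436)) - 464973) + d(420)) = √(((-201823 + 1103*436²) - 464973) - 3) = √(((-201823 + 1103*190096) - 464973) - 3) = √(((-201823 + 209675888) - 464973) - 3) = √((209474065 - 464973) - 3) = √(209009092 - 3) = √209009089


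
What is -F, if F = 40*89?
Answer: -3560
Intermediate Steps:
F = 3560
-F = -1*3560 = -3560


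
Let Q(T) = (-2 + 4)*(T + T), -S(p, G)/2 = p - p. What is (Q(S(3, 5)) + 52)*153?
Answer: 7956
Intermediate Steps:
S(p, G) = 0 (S(p, G) = -2*(p - p) = -2*0 = 0)
Q(T) = 4*T (Q(T) = 2*(2*T) = 4*T)
(Q(S(3, 5)) + 52)*153 = (4*0 + 52)*153 = (0 + 52)*153 = 52*153 = 7956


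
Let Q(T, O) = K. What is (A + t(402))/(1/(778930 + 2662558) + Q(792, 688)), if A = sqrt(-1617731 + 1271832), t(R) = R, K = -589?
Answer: -1383478176/2027036431 - 3441488*I*sqrt(345899)/2027036431 ≈ -0.68251 - 0.99853*I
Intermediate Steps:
Q(T, O) = -589
A = I*sqrt(345899) (A = sqrt(-345899) = I*sqrt(345899) ≈ 588.13*I)
(A + t(402))/(1/(778930 + 2662558) + Q(792, 688)) = (I*sqrt(345899) + 402)/(1/(778930 + 2662558) - 589) = (402 + I*sqrt(345899))/(1/3441488 - 589) = (402 + I*sqrt(345899))/(-2027036431/3441488) = (402 + I*sqrt(345899))*(-3441488/2027036431) = -1383478176/2027036431 - 3441488*I*sqrt(345899)/2027036431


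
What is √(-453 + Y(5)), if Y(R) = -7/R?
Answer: 4*I*√710/5 ≈ 21.317*I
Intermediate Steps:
√(-453 + Y(5)) = √(-453 - 7/5) = √(-2272/5) = 4*I*√710/5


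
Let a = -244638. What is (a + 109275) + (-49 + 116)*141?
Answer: -125916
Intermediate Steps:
(a + 109275) + (-49 + 116)*141 = (-244638 + 109275) + (-49 + 116)*141 = -135363 + 67*141 = -135363 + 9447 = -125916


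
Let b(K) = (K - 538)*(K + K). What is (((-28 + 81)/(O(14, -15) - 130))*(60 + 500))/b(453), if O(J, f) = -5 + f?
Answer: 1484/577575 ≈ 0.0025694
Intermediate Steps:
b(K) = 2*K*(-538 + K) (b(K) = (-538 + K)*(2*K) = 2*K*(-538 + K))
(((-28 + 81)/(O(14, -15) - 130))*(60 + 500))/b(453) = (((-28 + 81)/((-5 - 15) - 130))*(60 + 500))/((2*453*(-538 + 453))) = ((53/(-20 - 130))*560)/((2*453*(-85))) = ((53/(-150))*560)/(-77010) = ((53*(-1/150))*560)*(-1/77010) = -53/150*560*(-1/77010) = -2968/15*(-1/77010) = 1484/577575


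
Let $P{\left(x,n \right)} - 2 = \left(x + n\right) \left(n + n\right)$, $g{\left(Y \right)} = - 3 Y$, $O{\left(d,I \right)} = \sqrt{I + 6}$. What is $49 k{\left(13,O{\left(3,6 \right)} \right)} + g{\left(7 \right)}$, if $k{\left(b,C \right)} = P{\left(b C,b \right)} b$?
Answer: $216559 + 430612 \sqrt{3} \approx 9.624 \cdot 10^{5}$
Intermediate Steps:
$O{\left(d,I \right)} = \sqrt{6 + I}$
$P{\left(x,n \right)} = 2 + 2 n \left(n + x\right)$ ($P{\left(x,n \right)} = 2 + \left(x + n\right) \left(n + n\right) = 2 + \left(n + x\right) 2 n = 2 + 2 n \left(n + x\right)$)
$k{\left(b,C \right)} = b \left(2 + 2 b^{2} + 2 C b^{2}\right)$ ($k{\left(b,C \right)} = \left(2 + 2 b^{2} + 2 b b C\right) b = \left(2 + 2 b^{2} + 2 b C b\right) b = \left(2 + 2 b^{2} + 2 C b^{2}\right) b = b \left(2 + 2 b^{2} + 2 C b^{2}\right)$)
$49 k{\left(13,O{\left(3,6 \right)} \right)} + g{\left(7 \right)} = 49 \cdot 2 \cdot 13 \left(1 + 13^{2} + \sqrt{6 + 6} \cdot 13^{2}\right) - 21 = 49 \cdot 2 \cdot 13 \left(1 + 169 + \sqrt{12} \cdot 169\right) - 21 = 49 \cdot 2 \cdot 13 \left(1 + 169 + 2 \sqrt{3} \cdot 169\right) - 21 = 49 \cdot 2 \cdot 13 \left(1 + 169 + 338 \sqrt{3}\right) - 21 = 49 \cdot 2 \cdot 13 \left(170 + 338 \sqrt{3}\right) - 21 = 49 \left(4420 + 8788 \sqrt{3}\right) - 21 = \left(216580 + 430612 \sqrt{3}\right) - 21 = 216559 + 430612 \sqrt{3}$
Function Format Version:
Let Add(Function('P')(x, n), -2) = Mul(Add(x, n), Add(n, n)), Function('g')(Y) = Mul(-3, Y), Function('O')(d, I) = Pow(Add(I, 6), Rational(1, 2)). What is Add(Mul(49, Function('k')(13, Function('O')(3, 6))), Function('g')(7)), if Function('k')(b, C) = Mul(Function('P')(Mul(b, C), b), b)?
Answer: Add(216559, Mul(430612, Pow(3, Rational(1, 2)))) ≈ 9.6240e+5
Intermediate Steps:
Function('O')(d, I) = Pow(Add(6, I), Rational(1, 2))
Function('P')(x, n) = Add(2, Mul(2, n, Add(n, x))) (Function('P')(x, n) = Add(2, Mul(Add(x, n), Add(n, n))) = Add(2, Mul(Add(n, x), Mul(2, n))) = Add(2, Mul(2, n, Add(n, x))))
Function('k')(b, C) = Mul(b, Add(2, Mul(2, Pow(b, 2)), Mul(2, C, Pow(b, 2)))) (Function('k')(b, C) = Mul(Add(2, Mul(2, Pow(b, 2)), Mul(2, b, Mul(b, C))), b) = Mul(Add(2, Mul(2, Pow(b, 2)), Mul(2, b, Mul(C, b))), b) = Mul(Add(2, Mul(2, Pow(b, 2)), Mul(2, C, Pow(b, 2))), b) = Mul(b, Add(2, Mul(2, Pow(b, 2)), Mul(2, C, Pow(b, 2)))))
Add(Mul(49, Function('k')(13, Function('O')(3, 6))), Function('g')(7)) = Add(Mul(49, Mul(2, 13, Add(1, Pow(13, 2), Mul(Pow(Add(6, 6), Rational(1, 2)), Pow(13, 2))))), Mul(-3, 7)) = Add(Mul(49, Mul(2, 13, Add(1, 169, Mul(Pow(12, Rational(1, 2)), 169)))), -21) = Add(Mul(49, Mul(2, 13, Add(1, 169, Mul(Mul(2, Pow(3, Rational(1, 2))), 169)))), -21) = Add(Mul(49, Mul(2, 13, Add(1, 169, Mul(338, Pow(3, Rational(1, 2)))))), -21) = Add(Mul(49, Mul(2, 13, Add(170, Mul(338, Pow(3, Rational(1, 2)))))), -21) = Add(Mul(49, Add(4420, Mul(8788, Pow(3, Rational(1, 2))))), -21) = Add(Add(216580, Mul(430612, Pow(3, Rational(1, 2)))), -21) = Add(216559, Mul(430612, Pow(3, Rational(1, 2))))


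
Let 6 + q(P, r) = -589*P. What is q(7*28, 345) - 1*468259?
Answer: -583709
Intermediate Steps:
q(P, r) = -6 - 589*P
q(7*28, 345) - 1*468259 = (-6 - 4123*28) - 1*468259 = (-6 - 589*196) - 468259 = (-6 - 115444) - 468259 = -115450 - 468259 = -583709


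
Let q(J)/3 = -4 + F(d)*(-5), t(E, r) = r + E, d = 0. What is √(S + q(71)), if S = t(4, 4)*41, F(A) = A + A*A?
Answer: 2*√79 ≈ 17.776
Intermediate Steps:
t(E, r) = E + r
F(A) = A + A²
q(J) = -12 (q(J) = 3*(-4 + (0*(1 + 0))*(-5)) = 3*(-4 + (0*1)*(-5)) = 3*(-4 + 0*(-5)) = 3*(-4 + 0) = 3*(-4) = -12)
S = 328 (S = (4 + 4)*41 = 8*41 = 328)
√(S + q(71)) = √(328 - 12) = √316 = 2*√79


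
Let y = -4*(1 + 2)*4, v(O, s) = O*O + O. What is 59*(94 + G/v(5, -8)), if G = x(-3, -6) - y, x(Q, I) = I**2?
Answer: 28556/5 ≈ 5711.2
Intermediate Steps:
v(O, s) = O + O**2 (v(O, s) = O**2 + O = O + O**2)
y = -48 (y = -4*3*4 = -12*4 = -48)
G = 84 (G = (-6)**2 - 1*(-48) = 36 + 48 = 84)
59*(94 + G/v(5, -8)) = 59*(94 + 84/((5*(1 + 5)))) = 59*(94 + 84/((5*6))) = 59*(94 + 84/30) = 59*(94 + 84*(1/30)) = 59*(94 + 14/5) = 59*(484/5) = 28556/5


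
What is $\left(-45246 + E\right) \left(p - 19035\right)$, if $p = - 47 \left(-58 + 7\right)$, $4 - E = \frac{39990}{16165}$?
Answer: $\frac{2433729838992}{3233} \approx 7.5278 \cdot 10^{8}$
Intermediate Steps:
$E = \frac{4934}{3233}$ ($E = 4 - \frac{39990}{16165} = 4 - 39990 \cdot \frac{1}{16165} = 4 - \frac{7998}{3233} = \frac{4934}{3233} \approx 1.5261$)
$p = 2397$ ($p = \left(-47\right) \left(-51\right) = 2397$)
$\left(-45246 + E\right) \left(p - 19035\right) = \left(-45246 + \frac{4934}{3233}\right) \left(2397 - 19035\right) = \left(- \frac{146275384}{3233}\right) \left(-16638\right) = \frac{2433729838992}{3233}$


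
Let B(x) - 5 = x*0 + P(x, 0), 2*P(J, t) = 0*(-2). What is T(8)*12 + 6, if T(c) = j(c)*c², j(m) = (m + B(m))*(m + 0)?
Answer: 79878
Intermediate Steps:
P(J, t) = 0 (P(J, t) = (0*(-2))/2 = (½)*0 = 0)
B(x) = 5 (B(x) = 5 + (x*0 + 0) = 5 + (0 + 0) = 5 + 0 = 5)
j(m) = m*(5 + m) (j(m) = (m + 5)*(m + 0) = (5 + m)*m = m*(5 + m))
T(c) = c³*(5 + c) (T(c) = (c*(5 + c))*c² = c³*(5 + c))
T(8)*12 + 6 = (8³*(5 + 8))*12 + 6 = (512*13)*12 + 6 = 6656*12 + 6 = 79872 + 6 = 79878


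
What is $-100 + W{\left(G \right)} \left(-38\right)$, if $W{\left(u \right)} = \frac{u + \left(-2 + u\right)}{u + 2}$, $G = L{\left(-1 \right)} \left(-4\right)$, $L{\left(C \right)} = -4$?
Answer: $- \frac{490}{3} \approx -163.33$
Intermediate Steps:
$G = 16$ ($G = \left(-4\right) \left(-4\right) = 16$)
$W{\left(u \right)} = \frac{-2 + 2 u}{2 + u}$
$-100 + W{\left(G \right)} \left(-38\right) = -100 + \frac{2 \left(-1 + 16\right)}{2 + 16} \left(-38\right) = -100 + 2 \cdot \frac{1}{18} \cdot 15 \left(-38\right) = -100 + \frac{5}{3} \left(-38\right) = -100 - \frac{190}{3} = - \frac{490}{3}$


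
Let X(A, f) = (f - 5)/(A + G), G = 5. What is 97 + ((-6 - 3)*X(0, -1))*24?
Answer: 1781/5 ≈ 356.20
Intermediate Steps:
X(A, f) = (-5 + f)/(5 + A) (X(A, f) = (f - 5)/(A + 5) = (-5 + f)/(5 + A))
97 + ((-6 - 3)*X(0, -1))*24 = 97 + ((-6 - 3)*((-5 - 1)/(5 + 0)))*24 = 97 - 9*(-6)/5*24 = 97 - 9*(-6/5)*24 = 97 + (54/5)*24 = 97 + 1296/5 = 1781/5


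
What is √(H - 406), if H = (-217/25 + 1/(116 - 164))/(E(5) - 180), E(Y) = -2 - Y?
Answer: I*√51104832999/11220 ≈ 20.148*I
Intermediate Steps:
H = 10441/224400 (H = (-217/25 + 1/(116 - 164))/((-2 - 1*5) - 180) = (-217*1/25 + 1/(-48))/((-2 - 5) - 180) = (-217/25 - 1/48)/(-7 - 180) = -10441/1200/(-187) = -10441/1200*(-1/187) = 10441/224400 ≈ 0.046529)
√(H - 406) = √(10441/224400 - 406) = √(-91095959/224400) = I*√51104832999/11220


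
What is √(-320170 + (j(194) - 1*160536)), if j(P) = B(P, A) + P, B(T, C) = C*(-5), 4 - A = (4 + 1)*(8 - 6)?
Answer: I*√480482 ≈ 693.17*I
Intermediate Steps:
A = -6 (A = 4 - (4 + 1)*(8 - 6) = 4 - 5*2 = 4 - 1*10 = 4 - 10 = -6)
B(T, C) = -5*C
j(P) = 30 + P (j(P) = -5*(-6) + P = 30 + P)
√(-320170 + (j(194) - 1*160536)) = √(-320170 + ((30 + 194) - 1*160536)) = √(-320170 + (224 - 160536)) = √(-320170 - 160312) = √(-480482) = I*√480482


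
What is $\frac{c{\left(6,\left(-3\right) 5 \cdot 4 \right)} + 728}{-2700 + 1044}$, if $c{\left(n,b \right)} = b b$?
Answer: $- \frac{541}{207} \approx -2.6135$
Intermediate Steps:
$c{\left(n,b \right)} = b^{2}$
$\frac{c{\left(6,\left(-3\right) 5 \cdot 4 \right)} + 728}{-2700 + 1044} = \frac{\left(\left(-3\right) 5 \cdot 4\right)^{2} + 728}{-2700 + 1044} = \frac{\left(\left(-15\right) 4\right)^{2} + 728}{-1656} = \left(\left(-60\right)^{2} + 728\right) \left(- \frac{1}{1656}\right) = \left(3600 + 728\right) \left(- \frac{1}{1656}\right) = 4328 \left(- \frac{1}{1656}\right) = - \frac{541}{207}$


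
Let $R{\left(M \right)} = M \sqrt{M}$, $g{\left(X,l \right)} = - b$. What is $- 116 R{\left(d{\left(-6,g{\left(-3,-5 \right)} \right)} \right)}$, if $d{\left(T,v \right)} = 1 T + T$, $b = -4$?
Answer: $2784 i \sqrt{3} \approx 4822.0 i$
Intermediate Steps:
$g{\left(X,l \right)} = 4$ ($g{\left(X,l \right)} = \left(-1\right) \left(-4\right) = 4$)
$d{\left(T,v \right)} = 2 T$ ($d{\left(T,v \right)} = T + T = 2 T$)
$R{\left(M \right)} = M^{\frac{3}{2}}$
$- 116 R{\left(d{\left(-6,g{\left(-3,-5 \right)} \right)} \right)} = - 116 \left(2 \left(-6\right)\right)^{\frac{3}{2}} = - 116 \left(-12\right)^{\frac{3}{2}} = - 116 \left(- 24 i \sqrt{3}\right) = 2784 i \sqrt{3}$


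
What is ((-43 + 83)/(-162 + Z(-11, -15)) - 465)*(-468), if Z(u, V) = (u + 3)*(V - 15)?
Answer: 217380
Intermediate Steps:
Z(u, V) = (-15 + V)*(3 + u) (Z(u, V) = (3 + u)*(-15 + V) = (-15 + V)*(3 + u))
((-43 + 83)/(-162 + Z(-11, -15)) - 465)*(-468) = ((-43 + 83)/(-162 + (-45 - 15*(-11) + 3*(-15) - 15*(-11))) - 465)*(-468) = (40/(-162 + (-45 + 165 - 45 + 165)) - 465)*(-468) = (40/(-162 + 240) - 465)*(-468) = (40/78 - 465)*(-468) = (40*(1/78) - 465)*(-468) = (20/39 - 465)*(-468) = -18115/39*(-468) = 217380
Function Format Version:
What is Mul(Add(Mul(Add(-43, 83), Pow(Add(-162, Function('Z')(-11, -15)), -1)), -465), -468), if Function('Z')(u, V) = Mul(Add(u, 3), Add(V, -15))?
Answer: 217380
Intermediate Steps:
Function('Z')(u, V) = Mul(Add(-15, V), Add(3, u)) (Function('Z')(u, V) = Mul(Add(3, u), Add(-15, V)) = Mul(Add(-15, V), Add(3, u)))
Mul(Add(Mul(Add(-43, 83), Pow(Add(-162, Function('Z')(-11, -15)), -1)), -465), -468) = Mul(Add(Mul(Add(-43, 83), Pow(Add(-162, Add(-45, Mul(-15, -11), Mul(3, -15), Mul(-15, -11))), -1)), -465), -468) = Mul(Add(Mul(40, Pow(Add(-162, Add(-45, 165, -45, 165)), -1)), -465), -468) = Mul(Add(Mul(40, Pow(Add(-162, 240), -1)), -465), -468) = Mul(Add(Mul(40, Pow(78, -1)), -465), -468) = Mul(Add(Mul(40, Rational(1, 78)), -465), -468) = Mul(Add(Rational(20, 39), -465), -468) = Mul(Rational(-18115, 39), -468) = 217380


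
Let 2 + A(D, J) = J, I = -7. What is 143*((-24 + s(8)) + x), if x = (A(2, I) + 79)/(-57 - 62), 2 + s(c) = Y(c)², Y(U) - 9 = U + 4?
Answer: 1007435/17 ≈ 59261.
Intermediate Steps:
A(D, J) = -2 + J
Y(U) = 13 + U (Y(U) = 9 + (U + 4) = 9 + (4 + U) = 13 + U)
s(c) = -2 + (13 + c)²
x = -10/17 (x = ((-2 - 7) + 79)/(-57 - 62) = (-9 + 79)/(-119) = 70*(-1/119) = -10/17 ≈ -0.58823)
143*((-24 + s(8)) + x) = 143*((-24 + (-2 + (13 + 8)²)) - 10/17) = 143*((-24 + (-2 + 21²)) - 10/17) = 143*((-24 + (-2 + 441)) - 10/17) = 143*((-24 + 439) - 10/17) = 143*(415 - 10/17) = 143*(7045/17) = 1007435/17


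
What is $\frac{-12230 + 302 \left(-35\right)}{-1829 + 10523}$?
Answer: $- \frac{3800}{1449} \approx -2.6225$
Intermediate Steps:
$\frac{-12230 + 302 \left(-35\right)}{-1829 + 10523} = \frac{-12230 - 10570}{8694} = \left(-22800\right) \frac{1}{8694} = - \frac{3800}{1449}$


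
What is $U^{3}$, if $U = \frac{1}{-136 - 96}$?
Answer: $- \frac{1}{12487168} \approx -8.0082 \cdot 10^{-8}$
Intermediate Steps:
$U = - \frac{1}{232}$ ($U = \frac{1}{-232} = - \frac{1}{232} \approx -0.0043103$)
$U^{3} = \left(- \frac{1}{232}\right)^{3} = - \frac{1}{12487168}$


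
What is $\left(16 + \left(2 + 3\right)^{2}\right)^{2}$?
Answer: $1681$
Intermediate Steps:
$\left(16 + \left(2 + 3\right)^{2}\right)^{2} = \left(16 + 5^{2}\right)^{2} = \left(16 + 25\right)^{2} = 41^{2} = 1681$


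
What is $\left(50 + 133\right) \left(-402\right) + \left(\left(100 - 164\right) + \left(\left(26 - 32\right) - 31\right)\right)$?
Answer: $-73667$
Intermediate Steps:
$\left(50 + 133\right) \left(-402\right) + \left(\left(100 - 164\right) + \left(\left(26 - 32\right) - 31\right)\right) = 183 \left(-402\right) - 101 = -73566 - 101 = -73667$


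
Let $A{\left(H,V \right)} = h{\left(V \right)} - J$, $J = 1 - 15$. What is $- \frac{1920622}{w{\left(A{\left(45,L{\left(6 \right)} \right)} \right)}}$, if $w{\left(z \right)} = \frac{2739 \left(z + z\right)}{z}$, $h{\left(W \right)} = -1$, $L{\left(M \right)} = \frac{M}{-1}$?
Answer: $- \frac{87301}{249} \approx -350.61$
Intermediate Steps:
$L{\left(M \right)} = - M$ ($L{\left(M \right)} = M \left(-1\right) = - M$)
$J = -14$ ($J = 1 - 15 = -14$)
$A{\left(H,V \right)} = 13$ ($A{\left(H,V \right)} = -1 - -14 = -1 + 14 = 13$)
$w{\left(z \right)} = 5478$ ($w{\left(z \right)} = \frac{2739 \cdot 2 z}{z} = \frac{5478 z}{z} = 5478$)
$- \frac{1920622}{w{\left(A{\left(45,L{\left(6 \right)} \right)} \right)}} = - \frac{1920622}{5478} = \left(-1920622\right) \frac{1}{5478} = - \frac{87301}{249}$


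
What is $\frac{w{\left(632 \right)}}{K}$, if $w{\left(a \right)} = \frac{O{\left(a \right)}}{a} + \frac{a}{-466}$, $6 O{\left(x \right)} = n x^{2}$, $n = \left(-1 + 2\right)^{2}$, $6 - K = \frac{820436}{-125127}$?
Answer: $\frac{1515705060}{183044567} \approx 8.2805$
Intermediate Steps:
$K = \frac{1571198}{125127}$ ($K = 6 - \frac{820436}{-125127} = 6 - 820436 \left(- \frac{1}{125127}\right) = 6 - - \frac{820436}{125127} = 6 + \frac{820436}{125127} = \frac{1571198}{125127} \approx 12.557$)
$n = 1$ ($n = 1^{2} = 1$)
$O{\left(x \right)} = \frac{x^{2}}{6}$ ($O{\left(x \right)} = \frac{1 x^{2}}{6} = \frac{x^{2}}{6}$)
$w{\left(a \right)} = \frac{115 a}{699}$ ($w{\left(a \right)} = \frac{\frac{1}{6} a^{2}}{a} + \frac{a}{-466} = \frac{a}{6} + a \left(- \frac{1}{466}\right) = \frac{a}{6} - \frac{a}{466} = \frac{115 a}{699}$)
$\frac{w{\left(632 \right)}}{K} = \frac{\frac{115}{699} \cdot 632}{\frac{1571198}{125127}} = \frac{72680}{699} \cdot \frac{125127}{1571198} = \frac{1515705060}{183044567}$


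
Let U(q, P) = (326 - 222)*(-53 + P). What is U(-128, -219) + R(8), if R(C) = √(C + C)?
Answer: -28284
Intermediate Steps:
U(q, P) = -5512 + 104*P (U(q, P) = 104*(-53 + P) = -5512 + 104*P)
R(C) = √2*√C (R(C) = √(2*C) = √2*√C)
U(-128, -219) + R(8) = (-5512 + 104*(-219)) + √2*√8 = (-5512 - 22776) + √2*(2*√2) = -28288 + 4 = -28284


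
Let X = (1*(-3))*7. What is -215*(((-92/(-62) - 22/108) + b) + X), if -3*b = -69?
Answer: -1180565/1674 ≈ -705.24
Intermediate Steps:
b = 23 (b = -⅓*(-69) = 23)
X = -21 (X = -3*7 = -21)
-215*(((-92/(-62) - 22/108) + b) + X) = -215*(((-92/(-62) - 22/108) + 23) - 21) = -215*(((-92*(-1/62) - 22*1/108) + 23) - 21) = -215*(((46/31 - 11/54) + 23) - 21) = -215*((2143/1674 + 23) - 21) = -215*(40645/1674 - 21) = -215*5491/1674 = -1180565/1674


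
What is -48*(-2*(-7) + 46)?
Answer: -2880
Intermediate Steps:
-48*(-2*(-7) + 46) = -48*(14 + 46) = -48*60 = -2880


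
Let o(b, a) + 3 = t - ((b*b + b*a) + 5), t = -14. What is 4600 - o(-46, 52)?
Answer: 4346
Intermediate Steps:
o(b, a) = -22 - b² - a*b (o(b, a) = -3 + (-14 - ((b*b + b*a) + 5)) = -3 + (-14 - ((b² + a*b) + 5)) = -3 + (-14 - (5 + b² + a*b)) = -3 + (-14 + (-5 - b² - a*b)) = -3 + (-19 - b² - a*b) = -22 - b² - a*b)
4600 - o(-46, 52) = 4600 - (-22 - 1*(-46)² - 1*52*(-46)) = 4600 - (-22 - 1*2116 + 2392) = 4600 - (-22 - 2116 + 2392) = 4600 - 1*254 = 4600 - 254 = 4346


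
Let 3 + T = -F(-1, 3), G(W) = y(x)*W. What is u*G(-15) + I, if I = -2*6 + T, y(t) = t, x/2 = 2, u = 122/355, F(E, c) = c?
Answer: -2742/71 ≈ -38.620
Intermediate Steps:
u = 122/355 (u = 122*(1/355) = 122/355 ≈ 0.34366)
x = 4 (x = 2*2 = 4)
G(W) = 4*W
T = -6 (T = -3 - 1*3 = -3 - 3 = -6)
I = -18 (I = -2*6 - 6 = -12 - 6 = -18)
u*G(-15) + I = 122*(4*(-15))/355 - 18 = (122/355)*(-60) - 18 = -1464/71 - 18 = -2742/71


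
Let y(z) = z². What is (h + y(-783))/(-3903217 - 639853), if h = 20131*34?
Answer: -1297543/4543070 ≈ -0.28561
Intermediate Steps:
h = 684454
(h + y(-783))/(-3903217 - 639853) = (684454 + (-783)²)/(-3903217 - 639853) = (684454 + 613089)/(-4543070) = 1297543*(-1/4543070) = -1297543/4543070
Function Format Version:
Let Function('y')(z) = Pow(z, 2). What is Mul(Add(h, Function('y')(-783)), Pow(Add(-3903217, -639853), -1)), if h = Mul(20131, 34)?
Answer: Rational(-1297543, 4543070) ≈ -0.28561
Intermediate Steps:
h = 684454
Mul(Add(h, Function('y')(-783)), Pow(Add(-3903217, -639853), -1)) = Mul(Add(684454, Pow(-783, 2)), Pow(Add(-3903217, -639853), -1)) = Mul(Add(684454, 613089), Pow(-4543070, -1)) = Mul(1297543, Rational(-1, 4543070)) = Rational(-1297543, 4543070)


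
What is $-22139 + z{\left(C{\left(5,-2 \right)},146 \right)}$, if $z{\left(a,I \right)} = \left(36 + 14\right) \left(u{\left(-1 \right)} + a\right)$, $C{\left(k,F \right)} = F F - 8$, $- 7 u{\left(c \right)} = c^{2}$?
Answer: $- \frac{156423}{7} \approx -22346.0$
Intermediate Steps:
$u{\left(c \right)} = - \frac{c^{2}}{7}$
$C{\left(k,F \right)} = -8 + F^{2}$ ($C{\left(k,F \right)} = F^{2} - 8 = -8 + F^{2}$)
$z{\left(a,I \right)} = - \frac{50}{7} + 50 a$ ($z{\left(a,I \right)} = \left(36 + 14\right) \left(- \frac{\left(-1\right)^{2}}{7} + a\right) = 50 \left(\left(- \frac{1}{7}\right) 1 + a\right) = 50 \left(- \frac{1}{7} + a\right) = - \frac{50}{7} + 50 a$)
$-22139 + z{\left(C{\left(5,-2 \right)},146 \right)} = -22139 + \left(- \frac{50}{7} + 50 \left(-8 + \left(-2\right)^{2}\right)\right) = -22139 + \left(- \frac{50}{7} + 50 \left(-8 + 4\right)\right) = -22139 + \left(- \frac{50}{7} + 50 \left(-4\right)\right) = -22139 - \frac{1450}{7} = - \frac{156423}{7}$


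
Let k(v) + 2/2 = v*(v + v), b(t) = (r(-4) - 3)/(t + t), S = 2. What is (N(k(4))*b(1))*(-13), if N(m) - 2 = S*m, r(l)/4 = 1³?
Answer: -416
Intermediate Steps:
r(l) = 4 (r(l) = 4*1³ = 4*1 = 4)
b(t) = 1/(2*t) (b(t) = (4 - 3)/(t + t) = 1/(2*t))
k(v) = -1 + 2*v² (k(v) = -1 + v*(v + v) = -1 + v*(2*v) = -1 + 2*v²)
N(m) = 2 + 2*m
(N(k(4))*b(1))*(-13) = ((2 + 2*(-1 + 2*4²))*((½)/1))*(-13) = ((2 + 2*(-1 + 2*16))*((½)*1))*(-13) = ((2 + 2*(-1 + 32))*(½))*(-13) = ((2 + 2*31)*(½))*(-13) = ((2 + 62)*(½))*(-13) = (64*(½))*(-13) = 32*(-13) = -416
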